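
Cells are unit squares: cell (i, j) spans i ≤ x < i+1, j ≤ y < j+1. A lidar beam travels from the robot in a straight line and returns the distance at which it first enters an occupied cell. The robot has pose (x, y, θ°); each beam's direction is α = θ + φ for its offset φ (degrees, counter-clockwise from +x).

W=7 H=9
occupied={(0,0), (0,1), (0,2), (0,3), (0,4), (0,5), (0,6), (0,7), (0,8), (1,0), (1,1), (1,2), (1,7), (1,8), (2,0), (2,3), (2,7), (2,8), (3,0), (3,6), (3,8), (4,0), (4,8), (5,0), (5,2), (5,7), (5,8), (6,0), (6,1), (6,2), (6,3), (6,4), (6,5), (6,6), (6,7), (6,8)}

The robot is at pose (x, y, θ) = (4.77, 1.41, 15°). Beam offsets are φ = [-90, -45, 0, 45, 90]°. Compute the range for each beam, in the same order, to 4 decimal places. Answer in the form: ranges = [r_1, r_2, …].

beam 1: φ=-90°, α=285°
  direction (0.2588, -0.9659); cell (4,1); t to first gridline: x 0.8887, y 0.4245 (then +3.8637 / +1.0353)
    (4,0) via y @ 0.4245  # hit
  → r_1 = 0.4245
beam 2: φ=-45°, α=330°
  direction (0.8660, -0.5000); cell (4,1); t to first gridline: x 0.2656, y 0.8200 (then +1.1547 / +2.0000)
    (5,1) via x @ 0.2656
    (5,0) via y @ 0.8200  # hit
  → r_2 = 0.8200
beam 3: φ=0°, α=15°
  direction (0.9659, 0.2588); cell (4,1); t to first gridline: x 0.2381, y 2.2796 (then +1.0353 / +3.8637)
    (5,1) via x @ 0.2381
    (6,1) via x @ 1.2734  # hit
  → r_3 = 1.2734
beam 4: φ=45°, α=60°
  direction (0.5000, 0.8660); cell (4,1); t to first gridline: x 0.4600, y 0.6813 (then +2.0000 / +1.1547)
    (5,1) via x @ 0.4600
    (5,2) via y @ 0.6813  # hit
  → r_4 = 0.6813
beam 5: φ=90°, α=105°
  direction (-0.2588, 0.9659); cell (4,1); t to first gridline: x 2.9751, y 0.6108 (then +3.8637 / +1.0353)
    (4,2) via y @ 0.6108
    (4,3) via y @ 1.6461
    (4,4) via y @ 2.6814
    (3,4) via x @ 2.9751
    (3,5) via y @ 3.7166
    (3,6) via y @ 4.7519  # hit
  → r_5 = 4.7519

ranges = [0.4245, 0.8200, 1.2734, 0.6813, 4.7519]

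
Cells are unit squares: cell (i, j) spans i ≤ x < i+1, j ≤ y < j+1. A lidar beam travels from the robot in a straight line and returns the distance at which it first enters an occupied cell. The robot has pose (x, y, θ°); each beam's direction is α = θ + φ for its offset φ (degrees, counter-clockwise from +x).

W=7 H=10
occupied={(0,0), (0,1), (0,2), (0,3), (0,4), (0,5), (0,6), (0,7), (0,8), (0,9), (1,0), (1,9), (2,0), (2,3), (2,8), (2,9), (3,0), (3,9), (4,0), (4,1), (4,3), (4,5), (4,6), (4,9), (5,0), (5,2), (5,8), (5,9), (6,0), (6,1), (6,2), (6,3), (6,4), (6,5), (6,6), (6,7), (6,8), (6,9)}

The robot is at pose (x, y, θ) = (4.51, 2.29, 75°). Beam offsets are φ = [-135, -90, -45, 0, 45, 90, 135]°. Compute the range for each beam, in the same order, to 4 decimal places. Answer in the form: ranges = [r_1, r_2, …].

beam 1: φ=-135°, α=300°
  dir = (cos 300°, sin 300°) = (0.5000, -0.8660); from cell (4,2)
  next x-line at t=0.9800, next y-line at t=0.3349; Δt_x=2.0000, Δt_y=1.1547
    y: enter (4,1) at t=0.3349 ← occupied
  → r_1 = 0.3349
beam 2: φ=-90°, α=345°
  dir = (cos 345°, sin 345°) = (0.9659, -0.2588); from cell (4,2)
  next x-line at t=0.5073, next y-line at t=1.1205; Δt_x=1.0353, Δt_y=3.8637
    x: enter (5,2) at t=0.5073 ← occupied
  → r_2 = 0.5073
beam 3: φ=-45°, α=30°
  dir = (cos 30°, sin 30°) = (0.8660, 0.5000); from cell (4,2)
  next x-line at t=0.5658, next y-line at t=1.4200; Δt_x=1.1547, Δt_y=2.0000
    x: enter (5,2) at t=0.5658 ← occupied
  → r_3 = 0.5658
beam 4: φ=0°, α=75°
  dir = (cos 75°, sin 75°) = (0.2588, 0.9659); from cell (4,2)
  next x-line at t=1.8932, next y-line at t=0.7350; Δt_x=3.8637, Δt_y=1.0353
    y: enter (4,3) at t=0.7350 ← occupied
  → r_4 = 0.7350
beam 5: φ=45°, α=120°
  dir = (cos 120°, sin 120°) = (-0.5000, 0.8660); from cell (4,2)
  next x-line at t=1.0200, next y-line at t=0.8198; Δt_x=2.0000, Δt_y=1.1547
    y: enter (4,3) at t=0.8198 ← occupied
  → r_5 = 0.8198
beam 6: φ=90°, α=165°
  dir = (cos 165°, sin 165°) = (-0.9659, 0.2588); from cell (4,2)
  next x-line at t=0.5280, next y-line at t=2.7432; Δt_x=1.0353, Δt_y=3.8637
    x: enter (3,2) at t=0.5280
    x: enter (2,2) at t=1.5633
    x: enter (1,2) at t=2.5985
    y: enter (1,3) at t=2.7432
    x: enter (0,3) at t=3.6338 ← occupied
  → r_6 = 3.6338
beam 7: φ=135°, α=210°
  dir = (cos 210°, sin 210°) = (-0.8660, -0.5000); from cell (4,2)
  next x-line at t=0.5889, next y-line at t=0.5800; Δt_x=1.1547, Δt_y=2.0000
    y: enter (4,1) at t=0.5800 ← occupied
  → r_7 = 0.5800

ranges = [0.3349, 0.5073, 0.5658, 0.7350, 0.8198, 3.6338, 0.5800]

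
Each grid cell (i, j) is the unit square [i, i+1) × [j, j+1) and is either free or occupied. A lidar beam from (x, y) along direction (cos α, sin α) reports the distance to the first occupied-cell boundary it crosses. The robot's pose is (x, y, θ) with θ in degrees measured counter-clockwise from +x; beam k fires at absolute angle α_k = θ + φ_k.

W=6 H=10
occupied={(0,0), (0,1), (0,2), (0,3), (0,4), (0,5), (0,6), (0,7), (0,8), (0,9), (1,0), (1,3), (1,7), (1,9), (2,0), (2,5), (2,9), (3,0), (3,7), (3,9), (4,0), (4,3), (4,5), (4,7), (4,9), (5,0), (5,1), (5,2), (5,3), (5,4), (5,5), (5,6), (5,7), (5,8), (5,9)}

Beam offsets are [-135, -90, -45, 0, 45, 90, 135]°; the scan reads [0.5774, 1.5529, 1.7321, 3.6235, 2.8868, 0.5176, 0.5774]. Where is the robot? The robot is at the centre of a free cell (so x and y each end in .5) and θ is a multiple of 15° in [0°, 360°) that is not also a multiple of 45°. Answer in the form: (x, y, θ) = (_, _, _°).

(x, y, θ) = (1.5, 2.5, 345°)

Enumerate (i+0.5, j+0.5, θ) over the 25 free cells and 16 admissible headings. For each, cast all 7 beams and compare to the given ranges.
  (2.5, 1.5, 105°): beam 1 = 1.0000 ≠ 0.5774 ✗
  (2.5, 2.5, 30°): beam 1 = 1.5529 ≠ 0.5774 ✗
  (2.5, 4.5, 240°): beam 1 = 0.5176 ≠ 0.5774 ✗
  (1.5, 4.5, 150°): beam 1 = 2.5882 ≠ 0.5774 ✗
  …
  (1.5, 2.5, 345°): r_1=0.5774, r_2=1.5529, r_3=1.7321, r_4=3.6235, r_5=2.8868, r_6=0.5176, r_7=0.5774 — all match ✓
Only this pose fits every beam.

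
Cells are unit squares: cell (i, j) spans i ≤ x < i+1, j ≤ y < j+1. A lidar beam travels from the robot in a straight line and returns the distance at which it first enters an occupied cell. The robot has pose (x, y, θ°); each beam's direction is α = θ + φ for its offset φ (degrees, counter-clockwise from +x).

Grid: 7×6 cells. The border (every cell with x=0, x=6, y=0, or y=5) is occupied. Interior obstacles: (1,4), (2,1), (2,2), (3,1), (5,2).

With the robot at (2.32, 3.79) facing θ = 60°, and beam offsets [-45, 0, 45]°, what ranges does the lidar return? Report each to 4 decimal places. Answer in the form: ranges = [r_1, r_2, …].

beam 1: φ=-45°, α=15°
  dir = (cos 15°, sin 15°) = (0.9659, 0.2588); from cell (2,3)
  next x-line at t=0.7040, next y-line at t=0.8114; Δt_x=1.0353, Δt_y=3.8637
    x: enter (3,3) at t=0.7040
    y: enter (3,4) at t=0.8114
    x: enter (4,4) at t=1.7393
    x: enter (5,4) at t=2.7745
    x: enter (6,4) at t=3.8098 ← occupied
  → r_1 = 3.8098
beam 2: φ=0°, α=60°
  dir = (cos 60°, sin 60°) = (0.5000, 0.8660); from cell (2,3)
  next x-line at t=1.3600, next y-line at t=0.2425; Δt_x=2.0000, Δt_y=1.1547
    y: enter (2,4) at t=0.2425
    x: enter (3,4) at t=1.3600
    y: enter (3,5) at t=1.3972 ← occupied
  → r_2 = 1.3972
beam 3: φ=45°, α=105°
  dir = (cos 105°, sin 105°) = (-0.2588, 0.9659); from cell (2,3)
  next x-line at t=1.2364, next y-line at t=0.2174; Δt_x=3.8637, Δt_y=1.0353
    y: enter (2,4) at t=0.2174
    x: enter (1,4) at t=1.2364 ← occupied
  → r_3 = 1.2364

ranges = [3.8098, 1.3972, 1.2364]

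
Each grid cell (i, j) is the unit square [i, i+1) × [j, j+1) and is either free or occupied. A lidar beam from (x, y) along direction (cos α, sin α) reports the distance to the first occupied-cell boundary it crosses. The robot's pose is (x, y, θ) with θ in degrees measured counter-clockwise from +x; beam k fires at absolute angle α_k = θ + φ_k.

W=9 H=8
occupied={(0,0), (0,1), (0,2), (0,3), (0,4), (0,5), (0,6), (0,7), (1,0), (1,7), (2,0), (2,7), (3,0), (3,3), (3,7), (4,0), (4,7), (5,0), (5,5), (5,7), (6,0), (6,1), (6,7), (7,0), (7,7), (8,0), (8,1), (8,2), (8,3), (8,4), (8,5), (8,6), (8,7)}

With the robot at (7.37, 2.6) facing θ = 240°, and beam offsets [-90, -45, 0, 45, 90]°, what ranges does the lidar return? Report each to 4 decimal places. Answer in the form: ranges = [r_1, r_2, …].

ranges = [7.3554, 6.1819, 0.7400, 1.6564, 0.7275]

beam 1: φ=-90°, α=150°
  direction (-0.8660, 0.5000); cell (7,2); t to first gridline: x 0.4272, y 0.8000 (then +1.1547 / +2.0000)
    (6,2) via x @ 0.4272
    (6,3) via y @ 0.8000
    (5,3) via x @ 1.5819
    (4,3) via x @ 2.7366
    (4,4) via y @ 2.8000
    (3,4) via x @ 3.8913
    (3,5) via y @ 4.8000
    (2,5) via x @ 5.0460
    (1,5) via x @ 6.2007
    (1,6) via y @ 6.8000
    (0,6) via x @ 7.3554  # hit
  → r_1 = 7.3554
beam 2: φ=-45°, α=195°
  direction (-0.9659, -0.2588); cell (7,2); t to first gridline: x 0.3831, y 2.3182 (then +1.0353 / +3.8637)
    (6,2) via x @ 0.3831
    (5,2) via x @ 1.4183
    (5,1) via y @ 2.3182
    (4,1) via x @ 2.4536
    (3,1) via x @ 3.4889
    (2,1) via x @ 4.5242
    (1,1) via x @ 5.5594
    (1,0) via y @ 6.1819  # hit
  → r_2 = 6.1819
beam 3: φ=0°, α=240°
  direction (-0.5000, -0.8660); cell (7,2); t to first gridline: x 0.7400, y 0.6928 (then +2.0000 / +1.1547)
    (7,1) via y @ 0.6928
    (6,1) via x @ 0.7400  # hit
  → r_3 = 0.7400
beam 4: φ=45°, α=285°
  direction (0.2588, -0.9659); cell (7,2); t to first gridline: x 2.4341, y 0.6212 (then +3.8637 / +1.0353)
    (7,1) via y @ 0.6212
    (7,0) via y @ 1.6564  # hit
  → r_4 = 1.6564
beam 5: φ=90°, α=330°
  direction (0.8660, -0.5000); cell (7,2); t to first gridline: x 0.7275, y 1.2000 (then +1.1547 / +2.0000)
    (8,2) via x @ 0.7275  # hit
  → r_5 = 0.7275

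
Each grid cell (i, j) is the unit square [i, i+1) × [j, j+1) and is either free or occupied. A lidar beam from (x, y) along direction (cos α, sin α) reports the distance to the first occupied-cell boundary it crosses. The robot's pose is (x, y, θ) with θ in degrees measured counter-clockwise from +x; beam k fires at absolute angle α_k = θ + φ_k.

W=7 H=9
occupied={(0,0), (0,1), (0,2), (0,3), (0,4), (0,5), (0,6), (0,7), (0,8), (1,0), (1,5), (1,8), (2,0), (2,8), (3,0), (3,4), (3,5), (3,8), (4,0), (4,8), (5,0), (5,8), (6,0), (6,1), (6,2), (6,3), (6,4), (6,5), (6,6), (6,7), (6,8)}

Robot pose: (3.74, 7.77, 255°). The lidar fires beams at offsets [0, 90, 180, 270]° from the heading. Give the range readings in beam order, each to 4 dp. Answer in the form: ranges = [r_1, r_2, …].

ranges = [1.8324, 2.3397, 0.2381, 0.8887]

beam 1: φ=0°, α=255°
  dir = (cos 255°, sin 255°) = (-0.2588, -0.9659); from cell (3,7)
  next x-line at t=2.8591, next y-line at t=0.7972; Δt_x=3.8637, Δt_y=1.0353
    y: enter (3,6) at t=0.7972
    y: enter (3,5) at t=1.8324 ← occupied
  → r_1 = 1.8324
beam 2: φ=90°, α=345°
  dir = (cos 345°, sin 345°) = (0.9659, -0.2588); from cell (3,7)
  next x-line at t=0.2692, next y-line at t=2.9751; Δt_x=1.0353, Δt_y=3.8637
    x: enter (4,7) at t=0.2692
    x: enter (5,7) at t=1.3044
    x: enter (6,7) at t=2.3397 ← occupied
  → r_2 = 2.3397
beam 3: φ=180°, α=75°
  dir = (cos 75°, sin 75°) = (0.2588, 0.9659); from cell (3,7)
  next x-line at t=1.0046, next y-line at t=0.2381; Δt_x=3.8637, Δt_y=1.0353
    y: enter (3,8) at t=0.2381 ← occupied
  → r_3 = 0.2381
beam 4: φ=270°, α=165°
  dir = (cos 165°, sin 165°) = (-0.9659, 0.2588); from cell (3,7)
  next x-line at t=0.7661, next y-line at t=0.8887; Δt_x=1.0353, Δt_y=3.8637
    x: enter (2,7) at t=0.7661
    y: enter (2,8) at t=0.8887 ← occupied
  → r_4 = 0.8887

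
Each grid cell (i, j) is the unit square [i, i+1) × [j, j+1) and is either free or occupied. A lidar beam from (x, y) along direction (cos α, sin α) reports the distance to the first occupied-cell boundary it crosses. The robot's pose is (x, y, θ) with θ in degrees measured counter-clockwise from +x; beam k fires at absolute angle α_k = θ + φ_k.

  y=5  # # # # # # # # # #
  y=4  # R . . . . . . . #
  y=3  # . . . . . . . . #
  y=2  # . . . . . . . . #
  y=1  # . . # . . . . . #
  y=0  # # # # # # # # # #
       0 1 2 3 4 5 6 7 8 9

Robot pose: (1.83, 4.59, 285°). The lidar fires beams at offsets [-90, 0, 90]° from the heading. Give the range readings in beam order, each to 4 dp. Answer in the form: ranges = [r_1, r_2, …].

ranges = [0.8593, 3.7166, 1.5841]

beam 1: φ=-90°, α=195°
  direction (-0.9659, -0.2588); cell (1,4); t to first gridline: x 0.8593, y 2.2796 (then +1.0353 / +3.8637)
    (0,4) via x @ 0.8593  # hit
  → r_1 = 0.8593
beam 2: φ=0°, α=285°
  direction (0.2588, -0.9659); cell (1,4); t to first gridline: x 0.6568, y 0.6108 (then +3.8637 / +1.0353)
    (1,3) via y @ 0.6108
    (2,3) via x @ 0.6568
    (2,2) via y @ 1.6461
    (2,1) via y @ 2.6814
    (2,0) via y @ 3.7166  # hit
  → r_2 = 3.7166
beam 3: φ=90°, α=15°
  direction (0.9659, 0.2588); cell (1,4); t to first gridline: x 0.1760, y 1.5841 (then +1.0353 / +3.8637)
    (2,4) via x @ 0.1760
    (3,4) via x @ 1.2113
    (3,5) via y @ 1.5841  # hit
  → r_3 = 1.5841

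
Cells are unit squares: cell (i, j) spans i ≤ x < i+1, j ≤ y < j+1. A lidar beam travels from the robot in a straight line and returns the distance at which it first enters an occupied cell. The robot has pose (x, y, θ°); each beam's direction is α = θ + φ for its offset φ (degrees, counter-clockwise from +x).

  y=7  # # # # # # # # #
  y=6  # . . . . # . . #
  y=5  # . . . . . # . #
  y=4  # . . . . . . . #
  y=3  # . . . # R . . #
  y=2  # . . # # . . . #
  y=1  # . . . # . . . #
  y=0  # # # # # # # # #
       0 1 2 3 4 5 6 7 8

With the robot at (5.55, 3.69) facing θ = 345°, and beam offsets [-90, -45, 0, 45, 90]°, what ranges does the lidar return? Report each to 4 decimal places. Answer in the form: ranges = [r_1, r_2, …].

ranges = [2.1250, 3.1061, 2.5364, 2.8290, 1.7387]

beam 1: φ=-90°, α=255°
  cosα=-0.2588 sinα=-0.9659 | (5,3) | tMaxX 2.1250 tMaxY 0.7143 | tΔX 3.8637 tΔY 1.0353
    t=0.7143 [y] (5,2)
    t=1.7496 [y] (5,1)
    t=2.1250 [x] (4,1) — stop
  → r_1 = 2.1250
beam 2: φ=-45°, α=300°
  cosα=0.5000 sinα=-0.8660 | (5,3) | tMaxX 0.9000 tMaxY 0.7967 | tΔX 2.0000 tΔY 1.1547
    t=0.7967 [y] (5,2)
    t=0.9000 [x] (6,2)
    t=1.9514 [y] (6,1)
    t=2.9000 [x] (7,1)
    t=3.1061 [y] (7,0) — stop
  → r_2 = 3.1061
beam 3: φ=0°, α=345°
  cosα=0.9659 sinα=-0.2588 | (5,3) | tMaxX 0.4659 tMaxY 2.6660 | tΔX 1.0353 tΔY 3.8637
    t=0.4659 [x] (6,3)
    t=1.5012 [x] (7,3)
    t=2.5364 [x] (8,3) — stop
  → r_3 = 2.5364
beam 4: φ=45°, α=30°
  cosα=0.8660 sinα=0.5000 | (5,3) | tMaxX 0.5196 tMaxY 0.6200 | tΔX 1.1547 tΔY 2.0000
    t=0.5196 [x] (6,3)
    t=0.6200 [y] (6,4)
    t=1.6743 [x] (7,4)
    t=2.6200 [y] (7,5)
    t=2.8290 [x] (8,5) — stop
  → r_4 = 2.8290
beam 5: φ=90°, α=75°
  cosα=0.2588 sinα=0.9659 | (5,3) | tMaxX 1.7387 tMaxY 0.3209 | tΔX 3.8637 tΔY 1.0353
    t=0.3209 [y] (5,4)
    t=1.3562 [y] (5,5)
    t=1.7387 [x] (6,5) — stop
  → r_5 = 1.7387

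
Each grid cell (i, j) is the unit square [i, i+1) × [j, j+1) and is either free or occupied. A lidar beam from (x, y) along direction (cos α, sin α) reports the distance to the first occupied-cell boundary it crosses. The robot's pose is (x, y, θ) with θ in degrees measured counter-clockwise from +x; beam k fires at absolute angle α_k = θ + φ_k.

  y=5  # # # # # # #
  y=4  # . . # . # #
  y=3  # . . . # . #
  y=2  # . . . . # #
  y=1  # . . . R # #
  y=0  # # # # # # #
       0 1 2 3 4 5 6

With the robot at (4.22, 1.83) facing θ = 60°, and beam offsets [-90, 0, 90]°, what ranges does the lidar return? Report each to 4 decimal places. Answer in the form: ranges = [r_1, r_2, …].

beam 1: φ=-90°, α=330°
  direction (0.8660, -0.5000); cell (4,1); t to first gridline: x 0.9007, y 1.6600 (then +1.1547 / +2.0000)
    (5,1) via x @ 0.9007  # hit
  → r_1 = 0.9007
beam 2: φ=0°, α=60°
  direction (0.5000, 0.8660); cell (4,1); t to first gridline: x 1.5600, y 0.1963 (then +2.0000 / +1.1547)
    (4,2) via y @ 0.1963
    (4,3) via y @ 1.3510  # hit
  → r_2 = 1.3510
beam 3: φ=90°, α=150°
  direction (-0.8660, 0.5000); cell (4,1); t to first gridline: x 0.2540, y 0.3400 (then +1.1547 / +2.0000)
    (3,1) via x @ 0.2540
    (3,2) via y @ 0.3400
    (2,2) via x @ 1.4087
    (2,3) via y @ 2.3400
    (1,3) via x @ 2.5634
    (0,3) via x @ 3.7181  # hit
  → r_3 = 3.7181

ranges = [0.9007, 1.3510, 3.7181]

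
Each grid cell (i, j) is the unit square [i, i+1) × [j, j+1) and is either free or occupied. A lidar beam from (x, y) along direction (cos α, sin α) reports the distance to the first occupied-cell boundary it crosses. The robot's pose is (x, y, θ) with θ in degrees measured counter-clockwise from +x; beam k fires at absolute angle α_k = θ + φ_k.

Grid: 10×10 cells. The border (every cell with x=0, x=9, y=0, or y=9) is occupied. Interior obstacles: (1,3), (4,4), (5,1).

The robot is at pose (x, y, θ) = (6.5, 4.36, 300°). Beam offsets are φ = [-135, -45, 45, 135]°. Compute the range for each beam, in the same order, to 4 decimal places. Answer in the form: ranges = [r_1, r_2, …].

beam 1: φ=-135°, α=165°
  cosα=-0.9659 sinα=0.2588 | (6,4) | tMaxX 0.5176 tMaxY 2.4728 | tΔX 1.0353 tΔY 3.8637
    t=0.5176 [x] (5,4)
    t=1.5529 [x] (4,4) — stop
  → r_1 = 1.5529
beam 2: φ=-45°, α=255°
  cosα=-0.2588 sinα=-0.9659 | (6,4) | tMaxX 1.9319 tMaxY 0.3727 | tΔX 3.8637 tΔY 1.0353
    t=0.3727 [y] (6,3)
    t=1.4080 [y] (6,2)
    t=1.9319 [x] (5,2)
    t=2.4433 [y] (5,1) — stop
  → r_2 = 2.4433
beam 3: φ=45°, α=345°
  cosα=0.9659 sinα=-0.2588 | (6,4) | tMaxX 0.5176 tMaxY 1.3909 | tΔX 1.0353 tΔY 3.8637
    t=0.5176 [x] (7,4)
    t=1.3909 [y] (7,3)
    t=1.5529 [x] (8,3)
    t=2.5882 [x] (9,3) — stop
  → r_3 = 2.5882
beam 4: φ=135°, α=75°
  cosα=0.2588 sinα=0.9659 | (6,4) | tMaxX 1.9319 tMaxY 0.6626 | tΔX 3.8637 tΔY 1.0353
    t=0.6626 [y] (6,5)
    t=1.6979 [y] (6,6)
    t=1.9319 [x] (7,6)
    t=2.7331 [y] (7,7)
    t=3.7684 [y] (7,8)
    t=4.8037 [y] (7,9) — stop
  → r_4 = 4.8037

ranges = [1.5529, 2.4433, 2.5882, 4.8037]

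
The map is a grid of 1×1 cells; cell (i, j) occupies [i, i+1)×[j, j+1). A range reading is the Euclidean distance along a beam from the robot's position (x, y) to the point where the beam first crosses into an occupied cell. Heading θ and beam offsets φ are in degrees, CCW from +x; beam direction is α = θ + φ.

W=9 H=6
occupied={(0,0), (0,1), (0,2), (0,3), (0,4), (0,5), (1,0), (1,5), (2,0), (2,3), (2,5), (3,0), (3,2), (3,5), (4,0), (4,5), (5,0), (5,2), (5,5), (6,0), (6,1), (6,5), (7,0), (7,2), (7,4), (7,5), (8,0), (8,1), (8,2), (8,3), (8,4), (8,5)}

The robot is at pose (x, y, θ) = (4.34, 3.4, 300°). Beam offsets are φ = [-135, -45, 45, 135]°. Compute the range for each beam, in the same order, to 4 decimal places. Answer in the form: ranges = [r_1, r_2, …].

ranges = [1.3873, 1.3137, 1.5455, 1.6564]

beam 1: φ=-135°, α=165°
  d=(-0.9659,0.2588)  start (4,3)  tX=0.3520 tY=2.3182  stride 1/|dx|=1.0353 1/|dy|=3.8637
    cross x-line → (3,3), t=0.3520
    cross x-line → (2,3), t=1.3873 (wall)
  → r_1 = 1.3873
beam 2: φ=-45°, α=255°
  d=(-0.2588,-0.9659)  start (4,3)  tX=1.3137 tY=0.4141  stride 1/|dx|=3.8637 1/|dy|=1.0353
    cross y-line → (4,2), t=0.4141
    cross x-line → (3,2), t=1.3137 (wall)
  → r_2 = 1.3137
beam 3: φ=45°, α=345°
  d=(0.9659,-0.2588)  start (4,3)  tX=0.6833 tY=1.5455  stride 1/|dx|=1.0353 1/|dy|=3.8637
    cross x-line → (5,3), t=0.6833
    cross y-line → (5,2), t=1.5455 (wall)
  → r_3 = 1.5455
beam 4: φ=135°, α=75°
  d=(0.2588,0.9659)  start (4,3)  tX=2.5500 tY=0.6212  stride 1/|dx|=3.8637 1/|dy|=1.0353
    cross y-line → (4,4), t=0.6212
    cross y-line → (4,5), t=1.6564 (wall)
  → r_4 = 1.6564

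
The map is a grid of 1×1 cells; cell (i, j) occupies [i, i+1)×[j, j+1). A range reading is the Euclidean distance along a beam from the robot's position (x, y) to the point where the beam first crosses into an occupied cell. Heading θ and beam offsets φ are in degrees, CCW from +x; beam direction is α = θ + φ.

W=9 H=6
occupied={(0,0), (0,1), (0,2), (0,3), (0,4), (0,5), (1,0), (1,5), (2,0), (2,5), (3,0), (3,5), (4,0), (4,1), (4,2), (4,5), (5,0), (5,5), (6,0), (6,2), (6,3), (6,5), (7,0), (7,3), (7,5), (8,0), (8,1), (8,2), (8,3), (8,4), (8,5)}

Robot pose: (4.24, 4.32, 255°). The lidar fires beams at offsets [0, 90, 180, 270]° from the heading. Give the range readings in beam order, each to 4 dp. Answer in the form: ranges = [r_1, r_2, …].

ranges = [3.4371, 1.8221, 0.7040, 2.6273]

beam 1: φ=0°, α=255°
  cosα=-0.2588 sinα=-0.9659 | (4,4) | tMaxX 0.9273 tMaxY 0.3313 | tΔX 3.8637 tΔY 1.0353
    t=0.3313 [y] (4,3)
    t=0.9273 [x] (3,3)
    t=1.3666 [y] (3,2)
    t=2.4018 [y] (3,1)
    t=3.4371 [y] (3,0) — stop
  → r_1 = 3.4371
beam 2: φ=90°, α=345°
  cosα=0.9659 sinα=-0.2588 | (4,4) | tMaxX 0.7868 tMaxY 1.2364 | tΔX 1.0353 tΔY 3.8637
    t=0.7868 [x] (5,4)
    t=1.2364 [y] (5,3)
    t=1.8221 [x] (6,3) — stop
  → r_2 = 1.8221
beam 3: φ=180°, α=75°
  cosα=0.2588 sinα=0.9659 | (4,4) | tMaxX 2.9364 tMaxY 0.7040 | tΔX 3.8637 tΔY 1.0353
    t=0.7040 [y] (4,5) — stop
  → r_3 = 0.7040
beam 4: φ=270°, α=165°
  cosα=-0.9659 sinα=0.2588 | (4,4) | tMaxX 0.2485 tMaxY 2.6273 | tΔX 1.0353 tΔY 3.8637
    t=0.2485 [x] (3,4)
    t=1.2837 [x] (2,4)
    t=2.3190 [x] (1,4)
    t=2.6273 [y] (1,5) — stop
  → r_4 = 2.6273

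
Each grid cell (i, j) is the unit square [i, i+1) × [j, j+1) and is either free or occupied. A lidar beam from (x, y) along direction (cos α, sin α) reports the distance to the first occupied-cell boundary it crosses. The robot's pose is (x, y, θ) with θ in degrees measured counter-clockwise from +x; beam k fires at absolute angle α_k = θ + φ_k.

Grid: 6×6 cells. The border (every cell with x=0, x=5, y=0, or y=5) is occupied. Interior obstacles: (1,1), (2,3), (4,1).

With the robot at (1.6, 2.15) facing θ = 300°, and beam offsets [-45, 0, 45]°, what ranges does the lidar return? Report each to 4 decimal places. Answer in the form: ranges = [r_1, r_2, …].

ranges = [0.1553, 0.1732, 2.4847]

beam 1: φ=-45°, α=255°
  d=(-0.2588,-0.9659)  start (1,2)  tX=2.3182 tY=0.1553  stride 1/|dx|=3.8637 1/|dy|=1.0353
    cross y-line → (1,1), t=0.1553 (wall)
  → r_1 = 0.1553
beam 2: φ=0°, α=300°
  d=(0.5000,-0.8660)  start (1,2)  tX=0.8000 tY=0.1732  stride 1/|dx|=2.0000 1/|dy|=1.1547
    cross y-line → (1,1), t=0.1732 (wall)
  → r_2 = 0.1732
beam 3: φ=45°, α=345°
  d=(0.9659,-0.2588)  start (1,2)  tX=0.4141 tY=0.5796  stride 1/|dx|=1.0353 1/|dy|=3.8637
    cross x-line → (2,2), t=0.4141
    cross y-line → (2,1), t=0.5796
    cross x-line → (3,1), t=1.4494
    cross x-line → (4,1), t=2.4847 (wall)
  → r_3 = 2.4847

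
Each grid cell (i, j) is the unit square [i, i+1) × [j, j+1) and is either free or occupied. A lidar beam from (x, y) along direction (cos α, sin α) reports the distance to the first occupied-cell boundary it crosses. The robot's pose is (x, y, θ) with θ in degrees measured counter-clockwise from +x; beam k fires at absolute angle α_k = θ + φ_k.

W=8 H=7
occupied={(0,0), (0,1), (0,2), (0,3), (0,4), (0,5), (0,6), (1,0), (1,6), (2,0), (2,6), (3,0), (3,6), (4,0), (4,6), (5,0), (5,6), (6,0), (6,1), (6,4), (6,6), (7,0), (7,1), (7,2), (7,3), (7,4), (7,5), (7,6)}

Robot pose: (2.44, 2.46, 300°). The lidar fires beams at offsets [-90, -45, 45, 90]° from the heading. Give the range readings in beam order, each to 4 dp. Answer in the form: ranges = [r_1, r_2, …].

beam 1: φ=-90°, α=210°
  cosα=-0.8660 sinα=-0.5000 | (2,2) | tMaxX 0.5081 tMaxY 0.9200 | tΔX 1.1547 tΔY 2.0000
    t=0.5081 [x] (1,2)
    t=0.9200 [y] (1,1)
    t=1.6628 [x] (0,1) — stop
  → r_1 = 1.6628
beam 2: φ=-45°, α=255°
  cosα=-0.2588 sinα=-0.9659 | (2,2) | tMaxX 1.7000 tMaxY 0.4762 | tΔX 3.8637 tΔY 1.0353
    t=0.4762 [y] (2,1)
    t=1.5115 [y] (2,0) — stop
  → r_2 = 1.5115
beam 3: φ=45°, α=345°
  cosα=0.9659 sinα=-0.2588 | (2,2) | tMaxX 0.5798 tMaxY 1.7773 | tΔX 1.0353 tΔY 3.8637
    t=0.5798 [x] (3,2)
    t=1.6150 [x] (4,2)
    t=1.7773 [y] (4,1)
    t=2.6503 [x] (5,1)
    t=3.6856 [x] (6,1) — stop
  → r_3 = 3.6856
beam 4: φ=90°, α=30°
  cosα=0.8660 sinα=0.5000 | (2,2) | tMaxX 0.6466 tMaxY 1.0800 | tΔX 1.1547 tΔY 2.0000
    t=0.6466 [x] (3,2)
    t=1.0800 [y] (3,3)
    t=1.8013 [x] (4,3)
    t=2.9560 [x] (5,3)
    t=3.0800 [y] (5,4)
    t=4.1107 [x] (6,4) — stop
  → r_4 = 4.1107

ranges = [1.6628, 1.5115, 3.6856, 4.1107]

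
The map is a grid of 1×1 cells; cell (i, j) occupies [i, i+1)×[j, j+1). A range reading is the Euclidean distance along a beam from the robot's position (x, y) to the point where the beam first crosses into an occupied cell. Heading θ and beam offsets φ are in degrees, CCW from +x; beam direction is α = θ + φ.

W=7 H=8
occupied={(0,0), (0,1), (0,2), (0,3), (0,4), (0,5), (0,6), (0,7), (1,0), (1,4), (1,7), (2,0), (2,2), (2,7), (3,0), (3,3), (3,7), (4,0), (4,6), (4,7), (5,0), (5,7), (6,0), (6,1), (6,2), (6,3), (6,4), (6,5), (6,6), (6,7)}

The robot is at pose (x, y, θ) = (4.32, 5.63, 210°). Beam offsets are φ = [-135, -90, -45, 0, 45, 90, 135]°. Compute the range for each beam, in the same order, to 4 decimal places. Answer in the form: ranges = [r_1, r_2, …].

beam 1: φ=-135°, α=75°
  cosα=0.2588 sinα=0.9659 | (4,5) | tMaxX 2.6273 tMaxY 0.3831 | tΔX 3.8637 tΔY 1.0353
    t=0.3831 [y] (4,6) — stop
  → r_1 = 0.3831
beam 2: φ=-90°, α=120°
  cosα=-0.5000 sinα=0.8660 | (4,5) | tMaxX 0.6400 tMaxY 0.4272 | tΔX 2.0000 tΔY 1.1547
    t=0.4272 [y] (4,6) — stop
  → r_2 = 0.4272
beam 3: φ=-45°, α=165°
  cosα=-0.9659 sinα=0.2588 | (4,5) | tMaxX 0.3313 tMaxY 1.4296 | tΔX 1.0353 tΔY 3.8637
    t=0.3313 [x] (3,5)
    t=1.3666 [x] (2,5)
    t=1.4296 [y] (2,6)
    t=2.4018 [x] (1,6)
    t=3.4371 [x] (0,6) — stop
  → r_3 = 3.4371
beam 4: φ=0°, α=210°
  cosα=-0.8660 sinα=-0.5000 | (4,5) | tMaxX 0.3695 tMaxY 1.2600 | tΔX 1.1547 tΔY 2.0000
    t=0.3695 [x] (3,5)
    t=1.2600 [y] (3,4)
    t=1.5242 [x] (2,4)
    t=2.6789 [x] (1,4) — stop
  → r_4 = 2.6789
beam 5: φ=45°, α=255°
  cosα=-0.2588 sinα=-0.9659 | (4,5) | tMaxX 1.2364 tMaxY 0.6522 | tΔX 3.8637 tΔY 1.0353
    t=0.6522 [y] (4,4)
    t=1.2364 [x] (3,4)
    t=1.6875 [y] (3,3) — stop
  → r_5 = 1.6875
beam 6: φ=90°, α=300°
  cosα=0.5000 sinα=-0.8660 | (4,5) | tMaxX 1.3600 tMaxY 0.7275 | tΔX 2.0000 tΔY 1.1547
    t=0.7275 [y] (4,4)
    t=1.3600 [x] (5,4)
    t=1.8822 [y] (5,3)
    t=3.0369 [y] (5,2)
    t=3.3600 [x] (6,2) — stop
  → r_6 = 3.3600
beam 7: φ=135°, α=345°
  cosα=0.9659 sinα=-0.2588 | (4,5) | tMaxX 0.7040 tMaxY 2.4341 | tΔX 1.0353 tΔY 3.8637
    t=0.7040 [x] (5,5)
    t=1.7393 [x] (6,5) — stop
  → r_7 = 1.7393

ranges = [0.3831, 0.4272, 3.4371, 2.6789, 1.6875, 3.3600, 1.7393]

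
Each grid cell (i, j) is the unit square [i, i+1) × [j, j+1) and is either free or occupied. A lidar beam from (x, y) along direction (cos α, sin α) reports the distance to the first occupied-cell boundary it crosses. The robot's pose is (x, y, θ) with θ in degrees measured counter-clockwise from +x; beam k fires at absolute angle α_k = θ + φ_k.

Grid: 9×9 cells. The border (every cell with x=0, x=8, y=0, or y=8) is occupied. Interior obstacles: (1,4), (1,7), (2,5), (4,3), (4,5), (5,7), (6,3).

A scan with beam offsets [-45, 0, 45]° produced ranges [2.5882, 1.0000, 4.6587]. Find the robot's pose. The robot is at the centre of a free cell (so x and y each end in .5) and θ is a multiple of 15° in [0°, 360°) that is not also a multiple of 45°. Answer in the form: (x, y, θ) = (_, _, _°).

Enumerate (i+0.5, j+0.5, θ) over the 42 free cells and 16 admissible headings. For each, cast all 3 beams and compare to the given ranges.
  (1.5, 3.5, 60°): beam 1 = 6.7293 ≠ 2.5882 ✗
  (5.5, 2.5, 300°): beam 1 = 1.5529 ≠ 2.5882 ✗
  (7.5, 4.5, 150°): beam 1 = 3.6235 ≠ 2.5882 ✗
  (5.5, 1.5, 15°): beam 1 = 1.0000 ≠ 2.5882 ✗
  …
  (5.5, 2.5, 150°): r_1=2.5882, r_2=1.0000, r_3=4.6587 — all match ✓
No second candidate reproduces the full scan.

(x, y, θ) = (5.5, 2.5, 150°)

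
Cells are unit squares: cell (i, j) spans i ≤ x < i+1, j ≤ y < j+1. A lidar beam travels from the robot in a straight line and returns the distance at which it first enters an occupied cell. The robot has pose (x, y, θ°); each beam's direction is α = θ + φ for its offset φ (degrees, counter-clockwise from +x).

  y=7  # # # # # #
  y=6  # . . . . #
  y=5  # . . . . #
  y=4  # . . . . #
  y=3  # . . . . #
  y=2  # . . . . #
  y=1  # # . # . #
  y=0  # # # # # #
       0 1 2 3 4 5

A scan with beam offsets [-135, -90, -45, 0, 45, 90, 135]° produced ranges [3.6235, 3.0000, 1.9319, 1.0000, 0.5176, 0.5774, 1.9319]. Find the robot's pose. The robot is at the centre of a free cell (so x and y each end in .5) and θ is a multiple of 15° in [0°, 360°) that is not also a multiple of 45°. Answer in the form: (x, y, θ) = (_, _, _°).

Enumerate (i+0.5, j+0.5, θ) over the 22 free cells and 16 admissible headings. For each, cast all 7 beams and compare to the given ranges.
  (3.5, 6.5, 60°): beam 1 = 5.6940 ≠ 3.6235 ✗
  (3.5, 4.5, 210°): beam 1 = 2.5882 ≠ 3.6235 ✗
  (3.5, 4.5, 195°): beam 1 = 2.8868 ≠ 3.6235 ✗
  (4.5, 6.5, 150°): beam 1 = 0.5176 ≠ 3.6235 ✗
  …
  (4.5, 3.5, 300°): r_1=3.6235, r_2=3.0000, r_3=1.9319, r_4=1.0000, r_5=0.5176, r_6=0.5774, r_7=1.9319 — all match ✓
Only this pose fits every beam.

(x, y, θ) = (4.5, 3.5, 300°)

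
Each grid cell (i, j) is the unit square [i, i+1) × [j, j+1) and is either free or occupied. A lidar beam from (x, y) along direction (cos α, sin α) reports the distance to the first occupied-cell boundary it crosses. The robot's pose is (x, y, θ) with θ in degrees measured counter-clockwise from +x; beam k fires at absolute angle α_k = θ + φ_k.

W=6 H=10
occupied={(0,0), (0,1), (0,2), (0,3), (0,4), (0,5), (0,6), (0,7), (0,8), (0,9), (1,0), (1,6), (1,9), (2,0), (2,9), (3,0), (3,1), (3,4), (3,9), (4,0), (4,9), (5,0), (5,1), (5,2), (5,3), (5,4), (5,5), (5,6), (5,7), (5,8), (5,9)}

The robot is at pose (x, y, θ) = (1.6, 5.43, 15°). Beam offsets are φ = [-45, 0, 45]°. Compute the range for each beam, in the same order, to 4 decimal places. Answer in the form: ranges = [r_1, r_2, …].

ranges = [1.6166, 3.5199, 0.6582]

beam 1: φ=-45°, α=330°
  cosα=0.8660 sinα=-0.5000 | (1,5) | tMaxX 0.4619 tMaxY 0.8600 | tΔX 1.1547 tΔY 2.0000
    t=0.4619 [x] (2,5)
    t=0.8600 [y] (2,4)
    t=1.6166 [x] (3,4) — stop
  → r_1 = 1.6166
beam 2: φ=0°, α=15°
  cosα=0.9659 sinα=0.2588 | (1,5) | tMaxX 0.4141 tMaxY 2.2023 | tΔX 1.0353 tΔY 3.8637
    t=0.4141 [x] (2,5)
    t=1.4494 [x] (3,5)
    t=2.2023 [y] (3,6)
    t=2.4847 [x] (4,6)
    t=3.5199 [x] (5,6) — stop
  → r_2 = 3.5199
beam 3: φ=45°, α=60°
  cosα=0.5000 sinα=0.8660 | (1,5) | tMaxX 0.8000 tMaxY 0.6582 | tΔX 2.0000 tΔY 1.1547
    t=0.6582 [y] (1,6) — stop
  → r_3 = 0.6582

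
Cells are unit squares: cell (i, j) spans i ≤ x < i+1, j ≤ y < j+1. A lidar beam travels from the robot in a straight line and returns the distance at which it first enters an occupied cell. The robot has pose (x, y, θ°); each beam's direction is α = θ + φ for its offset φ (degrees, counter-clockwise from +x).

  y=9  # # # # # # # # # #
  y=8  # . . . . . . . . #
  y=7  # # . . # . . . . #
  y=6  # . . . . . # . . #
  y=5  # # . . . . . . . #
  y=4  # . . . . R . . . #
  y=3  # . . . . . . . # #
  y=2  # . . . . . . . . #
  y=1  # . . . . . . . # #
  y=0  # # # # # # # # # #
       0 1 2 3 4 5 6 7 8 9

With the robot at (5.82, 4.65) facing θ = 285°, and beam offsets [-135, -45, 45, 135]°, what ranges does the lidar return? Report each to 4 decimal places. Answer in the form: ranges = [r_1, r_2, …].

beam 1: φ=-135°, α=150°
  dir = (cos 150°, sin 150°) = (-0.8660, 0.5000); from cell (5,4)
  next x-line at t=0.9469, next y-line at t=0.7000; Δt_x=1.1547, Δt_y=2.0000
    y: enter (5,5) at t=0.7000
    x: enter (4,5) at t=0.9469
    x: enter (3,5) at t=2.1016
    y: enter (3,6) at t=2.7000
    x: enter (2,6) at t=3.2563
    x: enter (1,6) at t=4.4110
    y: enter (1,7) at t=4.7000 ← occupied
  → r_1 = 4.7000
beam 2: φ=-45°, α=240°
  dir = (cos 240°, sin 240°) = (-0.5000, -0.8660); from cell (5,4)
  next x-line at t=1.6400, next y-line at t=0.7506; Δt_x=2.0000, Δt_y=1.1547
    y: enter (5,3) at t=0.7506
    x: enter (4,3) at t=1.6400
    y: enter (4,2) at t=1.9053
    y: enter (4,1) at t=3.0600
    x: enter (3,1) at t=3.6400
    y: enter (3,0) at t=4.2147 ← occupied
  → r_2 = 4.2147
beam 3: φ=45°, α=330°
  dir = (cos 330°, sin 330°) = (0.8660, -0.5000); from cell (5,4)
  next x-line at t=0.2078, next y-line at t=1.3000; Δt_x=1.1547, Δt_y=2.0000
    x: enter (6,4) at t=0.2078
    y: enter (6,3) at t=1.3000
    x: enter (7,3) at t=1.3625
    x: enter (8,3) at t=2.5172 ← occupied
  → r_3 = 2.5172
beam 4: φ=135°, α=60°
  dir = (cos 60°, sin 60°) = (0.5000, 0.8660); from cell (5,4)
  next x-line at t=0.3600, next y-line at t=0.4041; Δt_x=2.0000, Δt_y=1.1547
    x: enter (6,4) at t=0.3600
    y: enter (6,5) at t=0.4041
    y: enter (6,6) at t=1.5588 ← occupied
  → r_4 = 1.5588

ranges = [4.7000, 4.2147, 2.5172, 1.5588]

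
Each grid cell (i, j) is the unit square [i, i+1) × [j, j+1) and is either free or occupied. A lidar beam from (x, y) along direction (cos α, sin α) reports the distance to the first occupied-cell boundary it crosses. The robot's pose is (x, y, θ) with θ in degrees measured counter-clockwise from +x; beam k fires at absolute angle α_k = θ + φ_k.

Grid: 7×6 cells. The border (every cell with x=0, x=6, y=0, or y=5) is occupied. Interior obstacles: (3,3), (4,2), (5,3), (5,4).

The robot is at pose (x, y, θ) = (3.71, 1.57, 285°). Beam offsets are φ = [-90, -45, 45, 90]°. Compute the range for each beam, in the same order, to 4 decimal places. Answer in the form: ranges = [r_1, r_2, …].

ranges = [2.2023, 0.6582, 1.1400, 2.3708]

beam 1: φ=-90°, α=195°
  cosα=-0.9659 sinα=-0.2588 | (3,1) | tMaxX 0.7350 tMaxY 2.2023 | tΔX 1.0353 tΔY 3.8637
    t=0.7350 [x] (2,1)
    t=1.7703 [x] (1,1)
    t=2.2023 [y] (1,0) — stop
  → r_1 = 2.2023
beam 2: φ=-45°, α=240°
  cosα=-0.5000 sinα=-0.8660 | (3,1) | tMaxX 1.4200 tMaxY 0.6582 | tΔX 2.0000 tΔY 1.1547
    t=0.6582 [y] (3,0) — stop
  → r_2 = 0.6582
beam 3: φ=45°, α=330°
  cosα=0.8660 sinα=-0.5000 | (3,1) | tMaxX 0.3349 tMaxY 1.1400 | tΔX 1.1547 tΔY 2.0000
    t=0.3349 [x] (4,1)
    t=1.1400 [y] (4,0) — stop
  → r_3 = 1.1400
beam 4: φ=90°, α=15°
  cosα=0.9659 sinα=0.2588 | (3,1) | tMaxX 0.3002 tMaxY 1.6614 | tΔX 1.0353 tΔY 3.8637
    t=0.3002 [x] (4,1)
    t=1.3355 [x] (5,1)
    t=1.6614 [y] (5,2)
    t=2.3708 [x] (6,2) — stop
  → r_4 = 2.3708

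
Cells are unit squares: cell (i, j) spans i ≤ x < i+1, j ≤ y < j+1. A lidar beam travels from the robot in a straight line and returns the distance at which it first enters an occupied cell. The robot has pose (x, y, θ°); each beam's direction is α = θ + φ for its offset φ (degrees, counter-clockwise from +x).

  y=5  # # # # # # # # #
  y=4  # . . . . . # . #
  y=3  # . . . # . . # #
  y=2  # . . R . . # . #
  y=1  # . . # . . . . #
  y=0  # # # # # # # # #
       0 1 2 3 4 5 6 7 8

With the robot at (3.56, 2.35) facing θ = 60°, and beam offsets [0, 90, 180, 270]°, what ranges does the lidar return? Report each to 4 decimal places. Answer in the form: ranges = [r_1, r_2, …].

beam 1: φ=0°, α=60°
  dir = (cos 60°, sin 60°) = (0.5000, 0.8660); from cell (3,2)
  next x-line at t=0.8800, next y-line at t=0.7506; Δt_x=2.0000, Δt_y=1.1547
    y: enter (3,3) at t=0.7506
    x: enter (4,3) at t=0.8800 ← occupied
  → r_1 = 0.8800
beam 2: φ=90°, α=150°
  dir = (cos 150°, sin 150°) = (-0.8660, 0.5000); from cell (3,2)
  next x-line at t=0.6466, next y-line at t=1.3000; Δt_x=1.1547, Δt_y=2.0000
    x: enter (2,2) at t=0.6466
    y: enter (2,3) at t=1.3000
    x: enter (1,3) at t=1.8013
    x: enter (0,3) at t=2.9560 ← occupied
  → r_2 = 2.9560
beam 3: φ=180°, α=240°
  dir = (cos 240°, sin 240°) = (-0.5000, -0.8660); from cell (3,2)
  next x-line at t=1.1200, next y-line at t=0.4041; Δt_x=2.0000, Δt_y=1.1547
    y: enter (3,1) at t=0.4041 ← occupied
  → r_3 = 0.4041
beam 4: φ=270°, α=330°
  dir = (cos 330°, sin 330°) = (0.8660, -0.5000); from cell (3,2)
  next x-line at t=0.5081, next y-line at t=0.7000; Δt_x=1.1547, Δt_y=2.0000
    x: enter (4,2) at t=0.5081
    y: enter (4,1) at t=0.7000
    x: enter (5,1) at t=1.6628
    y: enter (5,0) at t=2.7000 ← occupied
  → r_4 = 2.7000

ranges = [0.8800, 2.9560, 0.4041, 2.7000]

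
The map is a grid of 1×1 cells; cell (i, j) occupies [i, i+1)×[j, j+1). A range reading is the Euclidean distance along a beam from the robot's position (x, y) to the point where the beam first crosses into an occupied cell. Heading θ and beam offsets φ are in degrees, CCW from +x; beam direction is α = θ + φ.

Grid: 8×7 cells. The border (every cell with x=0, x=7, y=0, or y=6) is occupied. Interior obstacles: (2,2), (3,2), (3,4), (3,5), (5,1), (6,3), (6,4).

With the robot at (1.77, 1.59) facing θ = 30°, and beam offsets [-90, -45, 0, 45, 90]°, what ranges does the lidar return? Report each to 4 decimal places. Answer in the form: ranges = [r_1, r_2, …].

ranges = [0.6813, 2.2796, 0.8200, 0.8887, 1.5400]

beam 1: φ=-90°, α=300°
  cosα=0.5000 sinα=-0.8660 | (1,1) | tMaxX 0.4600 tMaxY 0.6813 | tΔX 2.0000 tΔY 1.1547
    t=0.4600 [x] (2,1)
    t=0.6813 [y] (2,0) — stop
  → r_1 = 0.6813
beam 2: φ=-45°, α=345°
  cosα=0.9659 sinα=-0.2588 | (1,1) | tMaxX 0.2381 tMaxY 2.2796 | tΔX 1.0353 tΔY 3.8637
    t=0.2381 [x] (2,1)
    t=1.2734 [x] (3,1)
    t=2.2796 [y] (3,0) — stop
  → r_2 = 2.2796
beam 3: φ=0°, α=30°
  cosα=0.8660 sinα=0.5000 | (1,1) | tMaxX 0.2656 tMaxY 0.8200 | tΔX 1.1547 tΔY 2.0000
    t=0.2656 [x] (2,1)
    t=0.8200 [y] (2,2) — stop
  → r_3 = 0.8200
beam 4: φ=45°, α=75°
  cosα=0.2588 sinα=0.9659 | (1,1) | tMaxX 0.8887 tMaxY 0.4245 | tΔX 3.8637 tΔY 1.0353
    t=0.4245 [y] (1,2)
    t=0.8887 [x] (2,2) — stop
  → r_4 = 0.8887
beam 5: φ=90°, α=120°
  cosα=-0.5000 sinα=0.8660 | (1,1) | tMaxX 1.5400 tMaxY 0.4734 | tΔX 2.0000 tΔY 1.1547
    t=0.4734 [y] (1,2)
    t=1.5400 [x] (0,2) — stop
  → r_5 = 1.5400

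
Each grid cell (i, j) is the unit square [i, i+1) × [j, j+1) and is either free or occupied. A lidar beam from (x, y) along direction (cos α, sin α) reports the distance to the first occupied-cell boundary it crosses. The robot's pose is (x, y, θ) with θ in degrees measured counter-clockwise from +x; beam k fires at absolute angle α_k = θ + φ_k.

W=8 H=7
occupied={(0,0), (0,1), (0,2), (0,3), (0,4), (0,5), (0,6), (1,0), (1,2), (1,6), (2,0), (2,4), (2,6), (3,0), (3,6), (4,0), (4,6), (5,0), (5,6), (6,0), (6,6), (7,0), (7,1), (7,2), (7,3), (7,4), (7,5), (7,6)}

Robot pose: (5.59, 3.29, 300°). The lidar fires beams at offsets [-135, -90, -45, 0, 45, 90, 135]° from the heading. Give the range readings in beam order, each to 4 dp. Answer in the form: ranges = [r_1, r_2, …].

ranges = [2.7432, 4.5800, 2.3708, 2.6443, 1.4597, 1.6281, 2.8056]

beam 1: φ=-135°, α=165°
  direction (-0.9659, 0.2588); cell (5,3); t to first gridline: x 0.6108, y 2.7432 (then +1.0353 / +3.8637)
    (4,3) via x @ 0.6108
    (3,3) via x @ 1.6461
    (2,3) via x @ 2.6814
    (2,4) via y @ 2.7432  # hit
  → r_1 = 2.7432
beam 2: φ=-90°, α=210°
  direction (-0.8660, -0.5000); cell (5,3); t to first gridline: x 0.6813, y 0.5800 (then +1.1547 / +2.0000)
    (5,2) via y @ 0.5800
    (4,2) via x @ 0.6813
    (3,2) via x @ 1.8360
    (3,1) via y @ 2.5800
    (2,1) via x @ 2.9907
    (1,1) via x @ 4.1454
    (1,0) via y @ 4.5800  # hit
  → r_2 = 4.5800
beam 3: φ=-45°, α=255°
  direction (-0.2588, -0.9659); cell (5,3); t to first gridline: x 2.2796, y 0.3002 (then +3.8637 / +1.0353)
    (5,2) via y @ 0.3002
    (5,1) via y @ 1.3355
    (4,1) via x @ 2.2796
    (4,0) via y @ 2.3708  # hit
  → r_3 = 2.3708
beam 4: φ=0°, α=300°
  direction (0.5000, -0.8660); cell (5,3); t to first gridline: x 0.8200, y 0.3349 (then +2.0000 / +1.1547)
    (5,2) via y @ 0.3349
    (6,2) via x @ 0.8200
    (6,1) via y @ 1.4896
    (6,0) via y @ 2.6443  # hit
  → r_4 = 2.6443
beam 5: φ=45°, α=345°
  direction (0.9659, -0.2588); cell (5,3); t to first gridline: x 0.4245, y 1.1205 (then +1.0353 / +3.8637)
    (6,3) via x @ 0.4245
    (6,2) via y @ 1.1205
    (7,2) via x @ 1.4597  # hit
  → r_5 = 1.4597
beam 6: φ=90°, α=30°
  direction (0.8660, 0.5000); cell (5,3); t to first gridline: x 0.4734, y 1.4200 (then +1.1547 / +2.0000)
    (6,3) via x @ 0.4734
    (6,4) via y @ 1.4200
    (7,4) via x @ 1.6281  # hit
  → r_6 = 1.6281
beam 7: φ=135°, α=75°
  direction (0.2588, 0.9659); cell (5,3); t to first gridline: x 1.5841, y 0.7350 (then +3.8637 / +1.0353)
    (5,4) via y @ 0.7350
    (6,4) via x @ 1.5841
    (6,5) via y @ 1.7703
    (6,6) via y @ 2.8056  # hit
  → r_7 = 2.8056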